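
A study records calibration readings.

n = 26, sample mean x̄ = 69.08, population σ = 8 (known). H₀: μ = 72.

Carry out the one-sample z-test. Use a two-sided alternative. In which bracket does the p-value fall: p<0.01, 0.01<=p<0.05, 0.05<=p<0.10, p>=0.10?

SE = σ/√n = 8/√26 = 1.5689
z = (x̄−μ₀)/SE = (69.08−72)/1.5689 = -1.8611
p-value (two-sided) = 0.06272
→ bracket: 0.05<=p<0.10

p-value bracket: 0.05<=p<0.10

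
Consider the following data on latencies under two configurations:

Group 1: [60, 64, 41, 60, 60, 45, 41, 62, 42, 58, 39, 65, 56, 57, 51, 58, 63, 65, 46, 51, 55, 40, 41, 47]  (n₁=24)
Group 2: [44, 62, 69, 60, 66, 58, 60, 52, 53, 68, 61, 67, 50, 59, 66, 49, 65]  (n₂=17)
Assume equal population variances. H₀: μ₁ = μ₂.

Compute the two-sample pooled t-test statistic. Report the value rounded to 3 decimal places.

x̄₁=52.792, s₁=9.065, n₁=24
x̄₂=59.353, s₂=7.433, n₂=17
s_p² = [23·9.065² + 16·7.433²]/39 = 71.1241
SE = √(s_p²·(1/24+1/17)) = 2.6734
t = (52.792−59.353)/2.6734 = -2.4542
df = 39

test statistic = -2.454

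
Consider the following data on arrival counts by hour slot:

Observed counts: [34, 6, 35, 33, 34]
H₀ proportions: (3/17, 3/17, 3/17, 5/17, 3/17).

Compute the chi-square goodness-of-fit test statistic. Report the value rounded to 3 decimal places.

test statistic = 26.659

n = 142; E_i = n·p_i = [25.06, 25.06, 25.06, 41.76, 25.06]
χ² = (34−25.06)²/25.06 + (6−25.06)²/25.06 + (35−25.06)²/25.06 + (33−41.76)²/41.76 + (34−25.06)²/25.06 = 26.6592
df = 4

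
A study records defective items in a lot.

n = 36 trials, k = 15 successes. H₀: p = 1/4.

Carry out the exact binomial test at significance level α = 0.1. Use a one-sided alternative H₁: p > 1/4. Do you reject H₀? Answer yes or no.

reject H₀: yes

Exact binomial: n=36, k=15, p₀=1/4=0.2500
P(X≥15) from Σ C(n,i)·p₀^i·(1−p₀)^(n−i)
p-value (one-sided, H₁ greater) = 0.02091
At α=0.1: p < α → reject H₀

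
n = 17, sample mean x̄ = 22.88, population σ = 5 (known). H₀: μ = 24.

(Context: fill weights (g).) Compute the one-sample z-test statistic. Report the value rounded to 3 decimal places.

SE = σ/√n = 5/√17 = 1.2127
z = (x̄−μ₀)/SE = (22.88−24)/1.2127 = -0.9236

test statistic = -0.924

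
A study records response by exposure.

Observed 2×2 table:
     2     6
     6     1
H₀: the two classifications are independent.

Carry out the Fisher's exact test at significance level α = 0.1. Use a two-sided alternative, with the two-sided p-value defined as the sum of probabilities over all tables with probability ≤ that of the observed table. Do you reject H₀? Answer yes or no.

reject H₀: yes

Margins: r₁=8, r₂=7, c₁=8, c₂=7, n=15
p_obs = C(8,2)·C(7,6)/C(15,8); sum pmf over tables with pmf ≤ p_obs
p-value (two-sided) = 0.04056
At α=0.1: p < α → reject H₀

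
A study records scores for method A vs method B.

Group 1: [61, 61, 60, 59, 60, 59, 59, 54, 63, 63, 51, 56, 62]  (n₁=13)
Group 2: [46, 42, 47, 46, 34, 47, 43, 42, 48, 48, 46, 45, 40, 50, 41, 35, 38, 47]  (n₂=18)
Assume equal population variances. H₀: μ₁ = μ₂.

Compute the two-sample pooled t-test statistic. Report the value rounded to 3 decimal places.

x̄₁=59.077, s₁=3.523, n₁=13
x̄₂=43.611, s₂=4.578, n₂=18
s_p² = [12·3.523² + 17·4.578²]/29 = 17.4207
SE = √(s_p²·(1/13+1/18)) = 1.5192
t = (59.077−43.611)/1.5192 = 10.1804
df = 29

test statistic = 10.180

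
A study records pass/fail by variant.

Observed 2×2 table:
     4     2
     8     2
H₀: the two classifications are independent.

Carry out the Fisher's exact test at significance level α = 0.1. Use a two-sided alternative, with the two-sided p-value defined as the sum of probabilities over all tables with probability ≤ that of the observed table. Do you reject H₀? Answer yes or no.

Margins: r₁=6, r₂=10, c₁=12, c₂=4, n=16
p_obs = C(6,4)·C(10,8)/C(16,12); sum pmf over tables with pmf ≤ p_obs
p-value (two-sided) = 0.60440
At α=0.1: p ≥ α → fail to reject H₀

reject H₀: no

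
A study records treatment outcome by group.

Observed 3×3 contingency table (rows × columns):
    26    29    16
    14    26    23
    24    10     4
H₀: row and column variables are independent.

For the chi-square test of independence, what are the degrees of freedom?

df = (r−1)(c−1) = (3−1)·(3−1) = 4

degrees of freedom = 4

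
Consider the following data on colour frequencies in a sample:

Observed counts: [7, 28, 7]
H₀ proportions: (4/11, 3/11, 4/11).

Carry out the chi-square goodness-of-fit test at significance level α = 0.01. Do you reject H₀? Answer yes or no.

n = 42; E_i = n·p_i = [15.27, 11.45, 15.27]
χ² = (7−15.27)²/15.27 + (28−11.45)²/11.45 + (7−15.27)²/15.27 = 32.8611
df = 2
p-value (upper-tail) = 0.00000
At α=0.01: p < α → reject H₀

reject H₀: yes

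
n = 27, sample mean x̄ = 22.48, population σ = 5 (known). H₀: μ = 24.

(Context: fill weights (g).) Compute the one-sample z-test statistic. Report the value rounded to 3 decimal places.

test statistic = -1.580

SE = σ/√n = 5/√27 = 0.9623
z = (x̄−μ₀)/SE = (22.48−24)/0.9623 = -1.5796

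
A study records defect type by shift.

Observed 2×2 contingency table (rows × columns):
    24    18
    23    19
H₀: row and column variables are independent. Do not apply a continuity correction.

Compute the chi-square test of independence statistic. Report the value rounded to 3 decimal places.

Row totals [42, 42], col totals [47, 37], n=84
χ² = (24−23.50)²/23.50 + (18−18.50)²/18.50 + (23−23.50)²/23.50 + (19−18.50)²/18.50 = 0.0483
df = 1

test statistic = 0.048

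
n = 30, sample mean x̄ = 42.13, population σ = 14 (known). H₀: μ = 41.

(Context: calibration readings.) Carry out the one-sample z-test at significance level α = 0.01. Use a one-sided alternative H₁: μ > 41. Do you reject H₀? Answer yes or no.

SE = σ/√n = 14/√30 = 2.5560
z = (x̄−μ₀)/SE = (42.13−41)/2.5560 = 0.4421
p-value (one-sided, H₁ greater) = 0.32921
At α=0.01: p ≥ α → fail to reject H₀

reject H₀: no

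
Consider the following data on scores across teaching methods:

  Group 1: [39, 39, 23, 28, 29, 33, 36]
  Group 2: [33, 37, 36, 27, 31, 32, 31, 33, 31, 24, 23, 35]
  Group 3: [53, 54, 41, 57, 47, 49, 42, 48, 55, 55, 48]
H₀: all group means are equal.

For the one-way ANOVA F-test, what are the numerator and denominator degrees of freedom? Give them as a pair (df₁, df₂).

degrees of freedom = [2, 27]

k = 3 groups, N = 30 total
df = (k−1, N−k) = (3−1, 30−3) = (2, 27)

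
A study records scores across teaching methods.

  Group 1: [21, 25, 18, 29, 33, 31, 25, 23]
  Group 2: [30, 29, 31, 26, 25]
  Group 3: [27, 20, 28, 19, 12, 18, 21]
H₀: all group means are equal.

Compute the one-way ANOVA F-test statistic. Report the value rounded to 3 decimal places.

Group means [25.62, 28.20, 20.71], grand mean 24.550
SSB = Σnᵢ(x̄ᵢ−x̄)² = 178.846; SSW = ΣΣ(x−x̄ᵢ)² = 388.104
MSB = 178.846/2 = 89.4232; MSW = 388.104/17 = 22.8296
F = MSB/MSW = 3.9170
df = (2, 17)

test statistic = 3.917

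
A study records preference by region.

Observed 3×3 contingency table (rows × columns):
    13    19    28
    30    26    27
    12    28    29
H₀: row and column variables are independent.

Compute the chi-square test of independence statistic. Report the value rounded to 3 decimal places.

test statistic = 8.727

Row totals [60, 83, 69], col totals [55, 73, 84], n=212
χ² = (13−15.57)²/15.57 + (19−20.66)²/20.66 + (28−23.77)²/23.77 + (30−21.53)²/21.53 + (26−28.58)²/28.58 + (27−32.89)²/32.89 + (12−17.90)²/17.90 + (28−23.76)²/23.76 + (29−27.34)²/27.34 = 8.7267
df = 4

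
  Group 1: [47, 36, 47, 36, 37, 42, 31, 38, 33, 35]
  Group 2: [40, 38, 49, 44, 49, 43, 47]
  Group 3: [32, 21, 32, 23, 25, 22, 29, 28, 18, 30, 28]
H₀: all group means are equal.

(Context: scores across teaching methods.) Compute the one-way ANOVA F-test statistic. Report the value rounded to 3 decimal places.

test statistic = 32.492

Group means [38.20, 44.29, 26.18], grand mean 35.000
SSB = Σnᵢ(x̄ᵢ−x̄)² = 1561.335; SSW = ΣΣ(x−x̄ᵢ)² = 600.665
MSB = 1561.335/2 = 780.6675; MSW = 600.665/25 = 24.0266
F = MSB/MSW = 32.4918
df = (2, 25)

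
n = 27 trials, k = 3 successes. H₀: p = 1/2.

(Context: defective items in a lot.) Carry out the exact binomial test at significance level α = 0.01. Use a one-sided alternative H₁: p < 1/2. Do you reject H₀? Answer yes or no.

reject H₀: yes

Exact binomial: n=27, k=3, p₀=1/2=0.5000
P(X≤3) from Σ C(n,i)·p₀^i·(1−p₀)^(n−i)
p-value (one-sided, H₁ less) = 0.00002
At α=0.01: p < α → reject H₀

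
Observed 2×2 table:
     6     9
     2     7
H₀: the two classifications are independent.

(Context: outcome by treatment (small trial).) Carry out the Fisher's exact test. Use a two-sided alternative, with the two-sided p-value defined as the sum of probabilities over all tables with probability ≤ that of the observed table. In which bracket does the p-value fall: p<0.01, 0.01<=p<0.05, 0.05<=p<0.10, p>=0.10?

p-value bracket: p>=0.10

Margins: r₁=15, r₂=9, c₁=8, c₂=16, n=24
p_obs = C(15,6)·C(9,2)/C(24,8); sum pmf over tables with pmf ≤ p_obs
p-value (two-sided) = 0.65702
→ bracket: p>=0.10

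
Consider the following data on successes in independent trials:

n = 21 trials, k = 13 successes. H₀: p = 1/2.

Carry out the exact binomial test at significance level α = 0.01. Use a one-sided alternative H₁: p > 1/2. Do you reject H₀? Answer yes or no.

reject H₀: no

Exact binomial: n=21, k=13, p₀=1/2=0.5000
P(X≥13) from Σ C(n,i)·p₀^i·(1−p₀)^(n−i)
p-value (one-sided, H₁ greater) = 0.19166
At α=0.01: p ≥ α → fail to reject H₀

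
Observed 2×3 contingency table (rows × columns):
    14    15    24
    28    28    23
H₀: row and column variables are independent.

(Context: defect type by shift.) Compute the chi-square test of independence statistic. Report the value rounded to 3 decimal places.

Row totals [53, 79], col totals [42, 43, 47], n=132
χ² = (14−16.86)²/16.86 + (15−17.27)²/17.27 + (24−18.87)²/18.87 + (28−25.14)²/25.14 + (28−25.73)²/25.73 + (23−28.13)²/28.13 = 3.6381
df = 2

test statistic = 3.638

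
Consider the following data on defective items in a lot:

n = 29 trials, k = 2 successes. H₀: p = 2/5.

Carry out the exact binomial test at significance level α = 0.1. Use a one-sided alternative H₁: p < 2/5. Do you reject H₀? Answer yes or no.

reject H₀: yes

Exact binomial: n=29, k=2, p₀=2/5=0.4000
P(X≤2) from Σ C(n,i)·p₀^i·(1−p₀)^(n−i)
p-value (one-sided, H₁ less) = 0.00007
At α=0.1: p < α → reject H₀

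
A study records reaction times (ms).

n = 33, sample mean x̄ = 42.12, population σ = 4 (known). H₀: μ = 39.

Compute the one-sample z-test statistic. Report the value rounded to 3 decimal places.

SE = σ/√n = 4/√33 = 0.6963
z = (x̄−μ₀)/SE = (42.12−39)/0.6963 = 4.4808

test statistic = 4.481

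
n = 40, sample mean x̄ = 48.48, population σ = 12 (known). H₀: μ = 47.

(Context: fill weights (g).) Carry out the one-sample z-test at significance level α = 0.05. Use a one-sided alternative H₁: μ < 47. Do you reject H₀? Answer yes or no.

SE = σ/√n = 12/√40 = 1.8974
z = (x̄−μ₀)/SE = (48.48−47)/1.8974 = 0.7800
p-value (one-sided, H₁ less) = 0.78231
At α=0.05: p ≥ α → fail to reject H₀

reject H₀: no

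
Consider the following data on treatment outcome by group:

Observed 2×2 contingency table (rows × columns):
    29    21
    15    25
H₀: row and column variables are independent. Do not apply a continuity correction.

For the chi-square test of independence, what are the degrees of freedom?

degrees of freedom = 1

df = (r−1)(c−1) = (2−1)·(2−1) = 1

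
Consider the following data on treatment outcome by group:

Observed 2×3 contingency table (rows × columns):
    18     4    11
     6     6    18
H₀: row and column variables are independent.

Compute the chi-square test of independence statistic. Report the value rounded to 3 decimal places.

test statistic = 7.965

Row totals [33, 30], col totals [24, 10, 29], n=63
χ² = (18−12.57)²/12.57 + (4−5.24)²/5.24 + (11−15.19)²/15.19 + (6−11.43)²/11.43 + (6−4.76)²/4.76 + (18−13.81)²/13.81 = 7.9649
df = 2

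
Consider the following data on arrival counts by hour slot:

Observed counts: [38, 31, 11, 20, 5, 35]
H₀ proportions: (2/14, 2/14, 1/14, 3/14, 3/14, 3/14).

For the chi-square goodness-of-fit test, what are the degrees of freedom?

degrees of freedom = 5

df = k − 1 = 6 − 1 = 5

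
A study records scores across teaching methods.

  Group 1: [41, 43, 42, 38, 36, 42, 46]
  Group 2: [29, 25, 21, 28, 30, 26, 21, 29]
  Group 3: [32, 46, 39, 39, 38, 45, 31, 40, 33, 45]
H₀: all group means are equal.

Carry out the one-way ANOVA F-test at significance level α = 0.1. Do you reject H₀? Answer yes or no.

reject H₀: yes

Group means [41.14, 26.12, 38.80], grand mean 35.400
SSB = Σnᵢ(x̄ᵢ−x̄)² = 1034.668; SSW = ΣΣ(x−x̄ᵢ)² = 425.332
MSB = 1034.668/2 = 517.3339; MSW = 425.332/22 = 19.3333
F = MSB/MSW = 26.7587
df = (2, 22)
p-value (upper-tail) = 0.00000
At α=0.1: p < α → reject H₀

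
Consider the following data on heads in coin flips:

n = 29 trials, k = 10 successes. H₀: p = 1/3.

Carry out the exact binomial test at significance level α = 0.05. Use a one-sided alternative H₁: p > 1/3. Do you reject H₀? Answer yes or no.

Exact binomial: n=29, k=10, p₀=1/3=0.3333
P(X≥10) from Σ C(n,i)·p₀^i·(1−p₀)^(n−i)
p-value (one-sided, H₁ greater) = 0.51725
At α=0.05: p ≥ α → fail to reject H₀

reject H₀: no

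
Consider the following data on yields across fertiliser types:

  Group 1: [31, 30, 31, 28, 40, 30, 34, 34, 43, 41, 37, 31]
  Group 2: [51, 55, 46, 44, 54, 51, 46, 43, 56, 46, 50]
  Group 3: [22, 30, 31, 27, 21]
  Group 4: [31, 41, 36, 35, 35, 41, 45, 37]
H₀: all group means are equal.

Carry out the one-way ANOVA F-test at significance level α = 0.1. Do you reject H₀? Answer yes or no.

reject H₀: yes

Group means [34.17, 49.27, 26.20, 37.62], grand mean 38.444
SSB = Σnᵢ(x̄ᵢ−x̄)² = 2264.365; SSW = ΣΣ(x−x̄ᵢ)² = 696.523
MSB = 2264.365/3 = 754.7885; MSW = 696.523/32 = 21.7664
F = MSB/MSW = 34.6768
df = (3, 32)
p-value (upper-tail) = 0.00000
At α=0.1: p < α → reject H₀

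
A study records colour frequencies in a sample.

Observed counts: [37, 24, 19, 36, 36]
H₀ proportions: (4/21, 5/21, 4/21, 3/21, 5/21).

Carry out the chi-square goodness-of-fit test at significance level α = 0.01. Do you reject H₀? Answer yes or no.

reject H₀: yes

n = 152; E_i = n·p_i = [28.95, 36.19, 28.95, 21.71, 36.19]
χ² = (37−28.95)²/28.95 + (24−36.19)²/36.19 + (19−28.95)²/28.95 + (36−21.71)²/21.71 + (36−36.19)²/36.19 = 19.1638
df = 4
p-value (upper-tail) = 0.00073
At α=0.01: p < α → reject H₀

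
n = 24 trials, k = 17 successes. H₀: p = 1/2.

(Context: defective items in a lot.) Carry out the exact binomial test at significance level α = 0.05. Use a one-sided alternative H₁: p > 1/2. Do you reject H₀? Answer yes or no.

reject H₀: yes

Exact binomial: n=24, k=17, p₀=1/2=0.5000
P(X≥17) from Σ C(n,i)·p₀^i·(1−p₀)^(n−i)
p-value (one-sided, H₁ greater) = 0.03196
At α=0.05: p < α → reject H₀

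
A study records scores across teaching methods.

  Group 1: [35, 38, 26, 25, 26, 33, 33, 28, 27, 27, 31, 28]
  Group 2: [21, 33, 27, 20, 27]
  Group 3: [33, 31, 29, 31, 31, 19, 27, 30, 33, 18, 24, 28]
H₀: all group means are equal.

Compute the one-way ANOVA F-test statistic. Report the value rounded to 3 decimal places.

Group means [29.75, 25.60, 27.83], grand mean 28.241
SSB = Σnᵢ(x̄ᵢ−x̄)² = 64.194; SSW = ΣΣ(x−x̄ᵢ)² = 581.117
MSB = 64.194/2 = 32.0968; MSW = 581.117/26 = 22.3506
F = MSB/MSW = 1.4361
df = (2, 26)

test statistic = 1.436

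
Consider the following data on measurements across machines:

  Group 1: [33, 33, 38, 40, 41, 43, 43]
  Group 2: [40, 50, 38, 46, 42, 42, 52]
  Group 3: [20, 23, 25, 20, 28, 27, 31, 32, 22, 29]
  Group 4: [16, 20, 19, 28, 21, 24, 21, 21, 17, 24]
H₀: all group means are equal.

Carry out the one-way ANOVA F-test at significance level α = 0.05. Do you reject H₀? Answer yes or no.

reject H₀: yes

Group means [38.71, 44.29, 25.70, 21.10], grand mean 30.853
SSB = Σnᵢ(x̄ᵢ−x̄)² = 2912.408; SSW = ΣΣ(x−x̄ᵢ)² = 557.857
MSB = 2912.408/3 = 970.8025; MSW = 557.857/30 = 18.5952
F = MSB/MSW = 52.2070
df = (3, 30)
p-value (upper-tail) = 0.00000
At α=0.05: p < α → reject H₀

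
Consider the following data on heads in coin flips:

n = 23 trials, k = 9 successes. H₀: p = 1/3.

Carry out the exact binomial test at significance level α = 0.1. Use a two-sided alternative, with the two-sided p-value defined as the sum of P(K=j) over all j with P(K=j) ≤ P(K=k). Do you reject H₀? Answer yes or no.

reject H₀: no

Exact binomial: n=23, k=9, p₀=1/3=0.3333
P(X=j) = C(n,j)·p₀^j·(1−p₀)^(n−j); p = Σ P(X=j) over j with P(X=j) ≤ P(X=9)
p-value (two-sided) = 0.65868
At α=0.1: p ≥ α → fail to reject H₀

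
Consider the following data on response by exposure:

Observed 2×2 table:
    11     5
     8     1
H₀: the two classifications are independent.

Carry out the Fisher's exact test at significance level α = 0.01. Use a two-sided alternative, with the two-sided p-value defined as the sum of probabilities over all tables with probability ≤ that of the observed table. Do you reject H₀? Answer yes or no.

reject H₀: no

Margins: r₁=16, r₂=9, c₁=19, c₂=6, n=25
p_obs = C(16,11)·C(9,8)/C(25,19); sum pmf over tables with pmf ≤ p_obs
p-value (two-sided) = 0.36443
At α=0.01: p ≥ α → fail to reject H₀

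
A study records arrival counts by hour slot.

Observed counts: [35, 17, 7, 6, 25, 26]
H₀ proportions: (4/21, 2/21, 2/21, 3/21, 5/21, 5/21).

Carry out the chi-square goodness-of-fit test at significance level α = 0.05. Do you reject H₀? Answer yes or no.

n = 116; E_i = n·p_i = [22.10, 11.05, 11.05, 16.57, 27.62, 27.62]
χ² = (35−22.10)²/22.10 + (17−11.05)²/11.05 + (7−11.05)²/11.05 + (6−16.57)²/16.57 + (25−27.62)²/27.62 + (26−27.62)²/27.62 = 19.3142
df = 5
p-value (upper-tail) = 0.00168
At α=0.05: p < α → reject H₀

reject H₀: yes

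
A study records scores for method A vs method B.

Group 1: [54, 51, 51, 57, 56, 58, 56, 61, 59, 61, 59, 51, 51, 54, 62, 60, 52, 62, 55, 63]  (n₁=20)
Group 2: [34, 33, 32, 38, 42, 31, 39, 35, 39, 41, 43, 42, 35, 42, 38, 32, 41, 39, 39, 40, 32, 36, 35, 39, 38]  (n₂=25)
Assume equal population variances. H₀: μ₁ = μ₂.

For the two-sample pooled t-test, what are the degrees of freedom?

degrees of freedom = 43

df = n₁ + n₂ − 2 = 20 + 25 − 2 = 43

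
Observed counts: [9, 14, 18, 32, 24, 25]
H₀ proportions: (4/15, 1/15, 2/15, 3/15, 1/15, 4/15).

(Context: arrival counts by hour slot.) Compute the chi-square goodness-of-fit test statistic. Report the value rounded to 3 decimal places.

test statistic = 56.504

n = 122; E_i = n·p_i = [32.53, 8.13, 16.27, 24.40, 8.13, 32.53]
χ² = (9−32.53)²/32.53 + (14−8.13)²/8.13 + (18−16.27)²/16.27 + (32−24.40)²/24.40 + (24−8.13)²/8.13 + (25−32.53)²/32.53 = 56.5041
df = 5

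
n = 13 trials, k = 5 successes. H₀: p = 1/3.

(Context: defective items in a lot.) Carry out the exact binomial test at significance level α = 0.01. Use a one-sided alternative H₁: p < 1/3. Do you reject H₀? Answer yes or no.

Exact binomial: n=13, k=5, p₀=1/3=0.3333
P(X≤5) from Σ C(n,i)·p₀^i·(1−p₀)^(n−i)
p-value (one-sided, H₁ less) = 0.75869
At α=0.01: p ≥ α → fail to reject H₀

reject H₀: no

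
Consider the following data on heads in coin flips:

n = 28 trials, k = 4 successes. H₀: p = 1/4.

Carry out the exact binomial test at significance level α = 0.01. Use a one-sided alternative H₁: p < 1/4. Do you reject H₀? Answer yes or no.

reject H₀: no

Exact binomial: n=28, k=4, p₀=1/4=0.2500
P(X≤4) from Σ C(n,i)·p₀^i·(1−p₀)^(n−i)
p-value (one-sided, H₁ less) = 0.13539
At α=0.01: p ≥ α → fail to reject H₀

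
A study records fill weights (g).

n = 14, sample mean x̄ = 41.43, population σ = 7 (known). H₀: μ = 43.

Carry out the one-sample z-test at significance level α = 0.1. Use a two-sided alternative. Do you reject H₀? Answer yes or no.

SE = σ/√n = 7/√14 = 1.8708
z = (x̄−μ₀)/SE = (41.43−43)/1.8708 = -0.8392
p-value (two-sided) = 0.40136
At α=0.1: p ≥ α → fail to reject H₀

reject H₀: no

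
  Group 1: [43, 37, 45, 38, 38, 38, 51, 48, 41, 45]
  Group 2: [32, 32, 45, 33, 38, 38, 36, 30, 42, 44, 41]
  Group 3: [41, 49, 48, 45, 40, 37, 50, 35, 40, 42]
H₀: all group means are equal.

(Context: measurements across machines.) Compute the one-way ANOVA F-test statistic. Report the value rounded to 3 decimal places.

Group means [42.40, 37.36, 42.70], grand mean 40.710
SSB = Σnᵢ(x̄ᵢ−x̄)² = 191.342; SSW = ΣΣ(x−x̄ᵢ)² = 715.045
MSB = 191.342/2 = 95.6708; MSW = 715.045/28 = 25.5373
F = MSB/MSW = 3.7463
df = (2, 28)

test statistic = 3.746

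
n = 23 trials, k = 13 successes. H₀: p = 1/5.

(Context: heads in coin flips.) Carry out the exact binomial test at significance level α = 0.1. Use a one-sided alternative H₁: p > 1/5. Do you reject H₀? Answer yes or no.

Exact binomial: n=23, k=13, p₀=1/5=0.2000
P(X≥13) from Σ C(n,i)·p₀^i·(1−p₀)^(n−i)
p-value (one-sided, H₁ greater) = 0.00012
At α=0.1: p < α → reject H₀

reject H₀: yes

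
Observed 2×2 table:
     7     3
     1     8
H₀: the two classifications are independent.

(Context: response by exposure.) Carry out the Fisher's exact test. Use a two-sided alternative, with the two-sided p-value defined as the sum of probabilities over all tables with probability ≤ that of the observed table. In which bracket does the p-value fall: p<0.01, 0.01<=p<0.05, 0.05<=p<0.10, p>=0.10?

Margins: r₁=10, r₂=9, c₁=8, c₂=11, n=19
p_obs = C(10,7)·C(9,1)/C(19,8); sum pmf over tables with pmf ≤ p_obs
p-value (two-sided) = 0.01977
→ bracket: 0.01<=p<0.05

p-value bracket: 0.01<=p<0.05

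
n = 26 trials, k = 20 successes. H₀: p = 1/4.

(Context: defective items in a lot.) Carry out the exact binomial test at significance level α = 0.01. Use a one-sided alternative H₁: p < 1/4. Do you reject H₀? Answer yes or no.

Exact binomial: n=26, k=20, p₀=1/4=0.2500
P(X≤20) from Σ C(n,i)·p₀^i·(1−p₀)^(n−i)
p-value (one-sided, H₁ less) = 1.00000
At α=0.01: p ≥ α → fail to reject H₀

reject H₀: no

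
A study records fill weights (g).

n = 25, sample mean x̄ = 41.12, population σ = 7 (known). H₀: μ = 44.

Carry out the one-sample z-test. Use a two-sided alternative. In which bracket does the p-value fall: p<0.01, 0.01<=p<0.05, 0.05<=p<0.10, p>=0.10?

SE = σ/√n = 7/√25 = 1.4000
z = (x̄−μ₀)/SE = (41.12−44)/1.4000 = -2.0571
p-value (two-sided) = 0.03967
→ bracket: 0.01<=p<0.05

p-value bracket: 0.01<=p<0.05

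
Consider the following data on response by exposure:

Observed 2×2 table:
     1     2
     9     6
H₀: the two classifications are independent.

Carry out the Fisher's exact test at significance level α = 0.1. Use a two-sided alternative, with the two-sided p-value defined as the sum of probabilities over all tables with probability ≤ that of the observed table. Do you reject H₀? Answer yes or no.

Margins: r₁=3, r₂=15, c₁=10, c₂=8, n=18
p_obs = C(3,1)·C(15,9)/C(18,10); sum pmf over tables with pmf ≤ p_obs
p-value (two-sided) = 0.55882
At α=0.1: p ≥ α → fail to reject H₀

reject H₀: no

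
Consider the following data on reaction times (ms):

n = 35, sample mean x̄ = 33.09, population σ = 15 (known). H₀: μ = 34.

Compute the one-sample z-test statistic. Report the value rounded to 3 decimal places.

test statistic = -0.359

SE = σ/√n = 15/√35 = 2.5355
z = (x̄−μ₀)/SE = (33.09−34)/2.5355 = -0.3589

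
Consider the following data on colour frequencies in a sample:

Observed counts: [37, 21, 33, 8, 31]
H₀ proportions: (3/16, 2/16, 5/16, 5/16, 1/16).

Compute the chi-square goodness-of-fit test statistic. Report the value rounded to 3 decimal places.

test statistic = 99.961

n = 130; E_i = n·p_i = [24.38, 16.25, 40.62, 40.62, 8.12]
χ² = (37−24.38)²/24.38 + (21−16.25)²/16.25 + (33−40.62)²/40.62 + (8−40.62)²/40.62 + (31−8.12)²/8.12 = 99.9610
df = 4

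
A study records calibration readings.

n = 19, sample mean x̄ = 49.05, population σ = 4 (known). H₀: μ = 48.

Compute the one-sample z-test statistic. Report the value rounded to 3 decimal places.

SE = σ/√n = 4/√19 = 0.9177
z = (x̄−μ₀)/SE = (49.05−48)/0.9177 = 1.1442

test statistic = 1.144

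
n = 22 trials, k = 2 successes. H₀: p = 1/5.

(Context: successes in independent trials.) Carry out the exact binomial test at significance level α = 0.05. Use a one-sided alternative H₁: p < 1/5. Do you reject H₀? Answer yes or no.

Exact binomial: n=22, k=2, p₀=1/5=0.2000
P(X≤2) from Σ C(n,i)·p₀^i·(1−p₀)^(n−i)
p-value (one-sided, H₁ less) = 0.15449
At α=0.05: p ≥ α → fail to reject H₀

reject H₀: no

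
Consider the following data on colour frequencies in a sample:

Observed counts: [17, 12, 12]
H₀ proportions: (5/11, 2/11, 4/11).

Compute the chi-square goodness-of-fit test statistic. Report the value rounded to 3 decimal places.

n = 41; E_i = n·p_i = [18.64, 7.45, 14.91]
χ² = (17−18.64)²/18.64 + (12−7.45)²/7.45 + (12−14.91)²/14.91 = 3.4829
df = 2

test statistic = 3.483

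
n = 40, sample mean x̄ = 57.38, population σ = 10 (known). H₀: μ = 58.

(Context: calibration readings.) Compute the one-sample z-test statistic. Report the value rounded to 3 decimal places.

SE = σ/√n = 10/√40 = 1.5811
z = (x̄−μ₀)/SE = (57.38−58)/1.5811 = -0.3921

test statistic = -0.392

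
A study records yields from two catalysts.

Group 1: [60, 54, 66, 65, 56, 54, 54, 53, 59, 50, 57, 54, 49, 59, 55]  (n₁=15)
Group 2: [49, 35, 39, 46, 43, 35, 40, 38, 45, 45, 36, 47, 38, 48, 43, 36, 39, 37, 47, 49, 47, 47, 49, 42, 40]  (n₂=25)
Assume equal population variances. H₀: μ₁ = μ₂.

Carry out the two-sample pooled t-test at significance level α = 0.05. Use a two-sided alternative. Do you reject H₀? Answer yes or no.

reject H₀: yes

x̄₁=56.333, s₁=4.821, n₁=15
x̄₂=42.400, s₂=4.865, n₂=25
s_p² = [14·4.821² + 24·4.865²]/38 = 23.5088
SE = √(s_p²·(1/15+1/25)) = 1.5835
t = (56.333−42.400)/1.5835 = 8.7988
df = 38
p-value (two-sided) = 0.00000
At α=0.05: p < α → reject H₀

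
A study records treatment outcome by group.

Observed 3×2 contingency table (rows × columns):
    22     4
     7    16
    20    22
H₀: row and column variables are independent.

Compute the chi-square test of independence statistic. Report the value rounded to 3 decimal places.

test statistic = 15.633

Row totals [26, 23, 42], col totals [49, 42], n=91
χ² = (22−14.00)²/14.00 + (4−12.00)²/12.00 + (7−12.38)²/12.38 + (16−10.62)²/10.62 + (20−22.62)²/22.62 + (22−19.38)²/19.38 = 15.6326
df = 2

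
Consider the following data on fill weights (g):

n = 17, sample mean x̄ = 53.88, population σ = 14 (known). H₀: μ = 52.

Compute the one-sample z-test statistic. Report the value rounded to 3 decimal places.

test statistic = 0.554

SE = σ/√n = 14/√17 = 3.3955
z = (x̄−μ₀)/SE = (53.88−52)/3.3955 = 0.5537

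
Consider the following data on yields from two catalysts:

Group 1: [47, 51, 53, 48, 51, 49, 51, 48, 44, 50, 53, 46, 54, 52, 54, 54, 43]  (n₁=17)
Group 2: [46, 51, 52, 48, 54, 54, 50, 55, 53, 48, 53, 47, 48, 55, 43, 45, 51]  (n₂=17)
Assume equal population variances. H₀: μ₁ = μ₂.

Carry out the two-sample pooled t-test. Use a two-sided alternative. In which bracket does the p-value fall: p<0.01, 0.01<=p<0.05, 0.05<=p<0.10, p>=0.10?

p-value bracket: p>=0.10

x̄₁=49.882, s₁=3.462, n₁=17
x̄₂=50.176, s₂=3.678, n₂=17
s_p² = [16·3.462² + 16·3.678²]/32 = 12.7574
SE = √(s_p²·(1/17+1/17)) = 1.2251
t = (49.882−50.176)/1.2251 = -0.2401
df = 32
p-value (two-sided) = 0.81180
→ bracket: p>=0.10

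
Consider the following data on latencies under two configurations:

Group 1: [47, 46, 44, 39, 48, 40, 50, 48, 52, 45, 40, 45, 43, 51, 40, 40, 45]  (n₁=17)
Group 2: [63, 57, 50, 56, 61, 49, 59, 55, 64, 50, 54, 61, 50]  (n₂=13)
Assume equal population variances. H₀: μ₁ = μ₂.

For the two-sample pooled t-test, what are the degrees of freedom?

df = n₁ + n₂ − 2 = 17 + 13 − 2 = 28

degrees of freedom = 28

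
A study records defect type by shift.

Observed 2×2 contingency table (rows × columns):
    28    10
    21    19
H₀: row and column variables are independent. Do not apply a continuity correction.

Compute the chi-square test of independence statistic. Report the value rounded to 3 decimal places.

Row totals [38, 40], col totals [49, 29], n=78
χ² = (28−23.87)²/23.87 + (10−14.13)²/14.13 + (21−25.13)²/25.13 + (19−14.87)²/14.87 = 3.7443
df = 1

test statistic = 3.744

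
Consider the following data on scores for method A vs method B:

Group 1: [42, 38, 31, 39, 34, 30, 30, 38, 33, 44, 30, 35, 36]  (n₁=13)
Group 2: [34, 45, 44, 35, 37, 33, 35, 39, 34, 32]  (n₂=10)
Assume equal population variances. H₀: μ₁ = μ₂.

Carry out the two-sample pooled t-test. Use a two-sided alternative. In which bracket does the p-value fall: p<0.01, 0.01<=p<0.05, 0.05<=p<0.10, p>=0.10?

x̄₁=35.385, s₁=4.646, n₁=13
x̄₂=36.800, s₂=4.517, n₂=10
s_p² = [12·4.646² + 9·4.517²]/21 = 21.0799
SE = √(s_p²·(1/13+1/10)) = 1.9312
t = (35.385−36.800)/1.9312 = -0.7329
df = 21
p-value (two-sided) = 0.47172
→ bracket: p>=0.10

p-value bracket: p>=0.10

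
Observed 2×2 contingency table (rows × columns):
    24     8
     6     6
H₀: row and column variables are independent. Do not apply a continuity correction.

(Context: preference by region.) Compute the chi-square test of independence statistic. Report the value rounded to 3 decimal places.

test statistic = 2.514

Row totals [32, 12], col totals [30, 14], n=44
χ² = (24−21.82)²/21.82 + (8−10.18)²/10.18 + (6−8.18)²/8.18 + (6−3.82)²/3.82 = 2.5143
df = 1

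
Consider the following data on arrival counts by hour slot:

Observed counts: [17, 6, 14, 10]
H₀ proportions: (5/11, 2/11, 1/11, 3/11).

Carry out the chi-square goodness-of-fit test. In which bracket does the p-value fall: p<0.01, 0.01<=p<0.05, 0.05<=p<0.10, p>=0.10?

p-value bracket: p<0.01

n = 47; E_i = n·p_i = [21.36, 8.55, 4.27, 12.82]
χ² = (17−21.36)²/21.36 + (6−8.55)²/8.55 + (14−4.27)²/4.27 + (10−12.82)²/12.82 = 24.4142
df = 3
p-value (upper-tail) = 0.00002
→ bracket: p<0.01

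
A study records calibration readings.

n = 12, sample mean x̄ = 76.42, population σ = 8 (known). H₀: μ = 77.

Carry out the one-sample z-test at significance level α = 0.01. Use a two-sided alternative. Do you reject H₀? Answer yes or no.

reject H₀: no

SE = σ/√n = 8/√12 = 2.3094
z = (x̄−μ₀)/SE = (76.42−77)/2.3094 = -0.2511
p-value (two-sided) = 0.80170
At α=0.01: p ≥ α → fail to reject H₀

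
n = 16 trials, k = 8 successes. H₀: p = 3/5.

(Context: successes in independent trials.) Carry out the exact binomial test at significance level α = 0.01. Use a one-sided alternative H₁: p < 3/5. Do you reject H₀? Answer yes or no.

reject H₀: no

Exact binomial: n=16, k=8, p₀=3/5=0.6000
P(X≤8) from Σ C(n,i)·p₀^i·(1−p₀)^(n−i)
p-value (one-sided, H₁ less) = 0.28394
At α=0.01: p ≥ α → fail to reject H₀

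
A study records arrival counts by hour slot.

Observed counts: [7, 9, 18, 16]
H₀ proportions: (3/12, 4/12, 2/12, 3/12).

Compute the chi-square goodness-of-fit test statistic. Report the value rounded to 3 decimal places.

n = 50; E_i = n·p_i = [12.50, 16.67, 8.33, 12.50]
χ² = (7−12.50)²/12.50 + (9−16.67)²/16.67 + (18−8.33)²/8.33 + (16−12.50)²/12.50 = 18.1400
df = 3

test statistic = 18.140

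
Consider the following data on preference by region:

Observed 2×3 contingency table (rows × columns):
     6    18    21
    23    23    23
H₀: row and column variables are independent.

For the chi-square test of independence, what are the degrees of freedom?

degrees of freedom = 2

df = (r−1)(c−1) = (2−1)·(3−1) = 2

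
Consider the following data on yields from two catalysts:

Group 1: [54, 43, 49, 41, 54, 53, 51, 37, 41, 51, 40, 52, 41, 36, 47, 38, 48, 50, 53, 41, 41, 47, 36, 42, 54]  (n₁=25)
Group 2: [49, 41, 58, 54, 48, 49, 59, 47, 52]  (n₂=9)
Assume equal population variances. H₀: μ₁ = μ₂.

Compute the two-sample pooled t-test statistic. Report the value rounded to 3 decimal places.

x̄₁=45.600, s₁=6.238, n₁=25
x̄₂=50.778, s₂=5.652, n₂=9
s_p² = [24·6.238² + 8·5.652²]/32 = 37.1736
SE = √(s_p²·(1/25+1/9)) = 2.3701
t = (45.600−50.778)/2.3701 = -2.1846
df = 32

test statistic = -2.185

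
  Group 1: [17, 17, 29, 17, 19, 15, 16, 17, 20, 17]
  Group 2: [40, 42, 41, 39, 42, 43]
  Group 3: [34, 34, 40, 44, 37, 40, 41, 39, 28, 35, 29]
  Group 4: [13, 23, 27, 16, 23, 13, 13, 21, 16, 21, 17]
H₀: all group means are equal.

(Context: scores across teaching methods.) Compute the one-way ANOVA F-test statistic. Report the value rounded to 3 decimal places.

Group means [18.40, 41.17, 36.45, 18.45], grand mean 27.237
SSB = Σnᵢ(x̄ᵢ−x̄)² = 3728.181; SSW = ΣΣ(x−x̄ᵢ)² = 634.688
MSB = 3728.181/3 = 1242.7268; MSW = 634.688/34 = 18.6673
F = MSB/MSW = 66.5724
df = (3, 34)

test statistic = 66.572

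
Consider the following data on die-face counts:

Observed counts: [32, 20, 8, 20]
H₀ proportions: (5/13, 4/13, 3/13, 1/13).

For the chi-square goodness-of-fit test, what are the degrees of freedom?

degrees of freedom = 3

df = k − 1 = 4 − 1 = 3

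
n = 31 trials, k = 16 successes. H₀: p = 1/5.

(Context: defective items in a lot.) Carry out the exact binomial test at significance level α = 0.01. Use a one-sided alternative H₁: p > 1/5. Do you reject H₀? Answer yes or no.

reject H₀: yes

Exact binomial: n=31, k=16, p₀=1/5=0.2000
P(X≥16) from Σ C(n,i)·p₀^i·(1−p₀)^(n−i)
p-value (one-sided, H₁ greater) = 0.00009
At α=0.01: p < α → reject H₀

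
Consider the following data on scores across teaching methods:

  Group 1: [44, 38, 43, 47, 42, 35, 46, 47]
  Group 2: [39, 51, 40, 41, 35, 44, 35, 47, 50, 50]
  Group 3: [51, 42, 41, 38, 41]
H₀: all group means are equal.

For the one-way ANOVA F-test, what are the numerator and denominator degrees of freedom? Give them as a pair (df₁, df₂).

degrees of freedom = [2, 20]

k = 3 groups, N = 23 total
df = (k−1, N−k) = (3−1, 23−3) = (2, 20)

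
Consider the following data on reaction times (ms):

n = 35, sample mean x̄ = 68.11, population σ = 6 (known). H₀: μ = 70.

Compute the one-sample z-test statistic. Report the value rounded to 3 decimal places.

SE = σ/√n = 6/√35 = 1.0142
z = (x̄−μ₀)/SE = (68.11−70)/1.0142 = -1.8636

test statistic = -1.864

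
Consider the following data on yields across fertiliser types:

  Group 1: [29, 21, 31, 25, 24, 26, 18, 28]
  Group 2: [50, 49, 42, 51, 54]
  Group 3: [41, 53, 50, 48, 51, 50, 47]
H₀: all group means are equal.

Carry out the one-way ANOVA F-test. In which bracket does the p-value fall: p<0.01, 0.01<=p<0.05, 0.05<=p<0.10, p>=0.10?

Group means [25.25, 49.20, 48.57], grand mean 39.400
SSB = Σnᵢ(x̄ᵢ−x̄)² = 2670.786; SSW = ΣΣ(x−x̄ᵢ)² = 296.014
MSB = 2670.786/2 = 1335.3929; MSW = 296.014/17 = 17.4126
F = MSB/MSW = 76.6912
df = (2, 17)
p-value (upper-tail) = 0.00000
→ bracket: p<0.01

p-value bracket: p<0.01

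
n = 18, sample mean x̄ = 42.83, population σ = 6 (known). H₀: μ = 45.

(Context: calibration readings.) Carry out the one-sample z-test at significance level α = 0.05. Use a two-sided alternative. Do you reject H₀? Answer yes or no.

SE = σ/√n = 6/√18 = 1.4142
z = (x̄−μ₀)/SE = (42.83−45)/1.4142 = -1.5344
p-value (two-sided) = 0.12493
At α=0.05: p ≥ α → fail to reject H₀

reject H₀: no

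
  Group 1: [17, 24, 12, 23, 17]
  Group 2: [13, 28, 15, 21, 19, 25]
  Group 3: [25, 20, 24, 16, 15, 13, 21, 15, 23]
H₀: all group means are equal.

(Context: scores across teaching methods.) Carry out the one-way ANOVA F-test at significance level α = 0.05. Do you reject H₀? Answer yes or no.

reject H₀: no

Group means [18.60, 20.17, 19.11], grand mean 19.300
SSB = Σnᵢ(x̄ᵢ−x̄)² = 7.278; SSW = ΣΣ(x−x̄ᵢ)² = 420.922
MSB = 7.278/2 = 3.6389; MSW = 420.922/17 = 24.7601
F = MSB/MSW = 0.1470
df = (2, 17)
p-value (upper-tail) = 0.86441
At α=0.05: p ≥ α → fail to reject H₀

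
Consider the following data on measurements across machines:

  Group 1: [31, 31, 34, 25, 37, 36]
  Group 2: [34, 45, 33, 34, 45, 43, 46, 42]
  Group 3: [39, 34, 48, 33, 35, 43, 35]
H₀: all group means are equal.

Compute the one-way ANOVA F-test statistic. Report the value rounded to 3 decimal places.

Group means [32.33, 40.25, 38.14], grand mean 37.286
SSB = Σnᵢ(x̄ᵢ−x̄)² = 222.595; SSW = ΣΣ(x−x̄ᵢ)² = 499.690
MSB = 222.595/2 = 111.2976; MSW = 499.690/18 = 27.7606
F = MSB/MSW = 4.0092
df = (2, 18)

test statistic = 4.009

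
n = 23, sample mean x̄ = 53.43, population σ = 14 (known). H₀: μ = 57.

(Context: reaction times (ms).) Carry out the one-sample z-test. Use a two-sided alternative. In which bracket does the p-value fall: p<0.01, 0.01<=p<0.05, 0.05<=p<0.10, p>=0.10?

p-value bracket: p>=0.10

SE = σ/√n = 14/√23 = 2.9192
z = (x̄−μ₀)/SE = (53.43−57)/2.9192 = -1.2229
p-value (two-sided) = 0.22135
→ bracket: p>=0.10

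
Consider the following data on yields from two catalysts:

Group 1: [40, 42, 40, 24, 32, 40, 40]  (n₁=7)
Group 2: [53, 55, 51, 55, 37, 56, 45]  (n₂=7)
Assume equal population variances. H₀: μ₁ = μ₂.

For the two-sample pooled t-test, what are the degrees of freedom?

degrees of freedom = 12

df = n₁ + n₂ − 2 = 7 + 7 − 2 = 12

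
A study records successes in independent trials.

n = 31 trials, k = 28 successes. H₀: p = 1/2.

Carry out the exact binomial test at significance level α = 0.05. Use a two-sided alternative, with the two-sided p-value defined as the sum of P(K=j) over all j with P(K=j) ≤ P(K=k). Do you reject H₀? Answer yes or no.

reject H₀: yes

Exact binomial: n=31, k=28, p₀=1/2=0.5000
P(X=j) = C(n,j)·p₀^j·(1−p₀)^(n−j); p = Σ P(X=j) over j with P(X=j) ≤ P(X=28)
p-value (two-sided) = 0.00000
At α=0.05: p < α → reject H₀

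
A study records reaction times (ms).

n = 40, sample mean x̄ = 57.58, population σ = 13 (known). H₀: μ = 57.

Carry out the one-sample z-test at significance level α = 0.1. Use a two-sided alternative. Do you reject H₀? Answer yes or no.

reject H₀: no

SE = σ/√n = 13/√40 = 2.0555
z = (x̄−μ₀)/SE = (57.58−57)/2.0555 = 0.2822
p-value (two-sided) = 0.77781
At α=0.1: p ≥ α → fail to reject H₀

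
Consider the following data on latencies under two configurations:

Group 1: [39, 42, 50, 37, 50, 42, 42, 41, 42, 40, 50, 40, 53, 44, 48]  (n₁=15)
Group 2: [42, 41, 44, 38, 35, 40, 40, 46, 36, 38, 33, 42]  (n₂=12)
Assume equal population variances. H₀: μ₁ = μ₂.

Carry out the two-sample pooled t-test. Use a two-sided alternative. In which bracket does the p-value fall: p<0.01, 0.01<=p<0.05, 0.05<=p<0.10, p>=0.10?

p-value bracket: 0.01<=p<0.05

x̄₁=44.000, s₁=4.899, n₁=15
x̄₂=39.583, s₂=3.777, n₂=12
s_p² = [14·4.899² + 11·3.777²]/25 = 19.7167
SE = √(s_p²·(1/15+1/12)) = 1.7197
t = (44.000−39.583)/1.7197 = 2.5682
df = 25
p-value (two-sided) = 0.01658
→ bracket: 0.01<=p<0.05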